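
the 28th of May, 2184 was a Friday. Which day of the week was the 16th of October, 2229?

Day-of-year of May 28, 2184: 149.
Day-of-year of October 16, 2229: 289.
2184 has 366 days, so 366 − 149 = 217 days remain in 2184.
Full years 2185–2228: 34 common + 10 leap = 34×365 + 10×366 = 16070 days.
Total: 217 + 16070 + 289 = 16576 days.
16576 is a multiple of 7, so the 16th of October, 2229 falls on the same weekday: Friday.

Friday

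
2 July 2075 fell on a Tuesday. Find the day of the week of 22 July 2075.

Monday

Within July 2075: 22 − 2 = 20 days.
20 mod 7 = 6, so 6 days after Tuesday is Monday.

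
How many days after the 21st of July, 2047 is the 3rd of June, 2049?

683

Day-of-year of July 21, 2047: 202.
Day-of-year of June 3, 2049: 154.
2047 has 365 days, so 365 − 202 = 163 days remain in 2047.
Full years: 2048: 366. Sum = 366.
Total: 163 + 366 + 154 = 683 days.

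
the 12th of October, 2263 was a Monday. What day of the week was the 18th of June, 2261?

Tuesday

Count forward from the earlier date (June 18, 2261) to the later (October 12, 2263):
June 18, 2261 → June 18, 2262: 365 days.
June 18, 2262 → June 18, 2263: 365 days.
June 2263: 30 − 18 = 12 days remain.
Then July (31), August (31), September (30): 31 + 31 + 30 = 92 days.
October 1–12, 2263: 12 days.
Residual: 116 days.
Total: 846 days.
846 mod 7 = 6, so 6 days before Monday is Tuesday.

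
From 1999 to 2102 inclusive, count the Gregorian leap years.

Years divisible by 4: 2000, 2004, …, 2100 — 26 in all.
Of these, 2100 is divisible by 100 but not 400, so not leap.
2000 is divisible by 400, so still leap.
Leap years: 26 − 1 = 25.

25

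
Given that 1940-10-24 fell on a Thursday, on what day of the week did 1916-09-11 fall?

Monday

Count forward from the earlier date (September 11, 1916) to the later (October 24, 1940):
Day-of-year of September 11, 1916: 255.
Day-of-year of October 24, 1940: 298.
1916 has 366 days, so 366 − 255 = 111 days remain in 1916.
Full years 1917–1939: 18 common + 5 leap = 18×365 + 5×366 = 8400 days.
Total: 111 + 8400 + 298 = 8809 days.
8809 mod 7 = 3, so 3 days before Thursday is Monday.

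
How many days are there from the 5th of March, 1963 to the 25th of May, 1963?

81

March 1963: 31 − 5 = 26 days remain.
Then April (30): 30 days.
May 1–25, 1963: 25 days.
Total: 26 + 30 + 25 = 81 days.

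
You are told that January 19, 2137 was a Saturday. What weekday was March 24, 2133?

Count forward from the earlier date (March 24, 2133) to the later (January 19, 2137):
Day-of-year of March 24, 2133: 83.
Day-of-year of January 19, 2137: 19.
2133 has 365 days, so 365 − 83 = 282 days remain in 2133.
Full years: 2134: 365; 2135: 365; 2136: 366. Sum = 1096.
Total: 282 + 1096 + 19 = 1397 days.
1397 mod 7 = 4, so 4 days before Saturday is Tuesday.

Tuesday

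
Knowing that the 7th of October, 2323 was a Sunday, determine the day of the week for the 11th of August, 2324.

Monday

October 2323: 31 − 7 = 24 days remain.
Then 9 full months totalling 274 days.
August 1–11, 2324: 11 days.
Total: 24 + 274 + 11 = 309 days.
309 mod 7 = 1, so 1 day after Sunday is Monday.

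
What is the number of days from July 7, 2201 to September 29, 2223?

From July 7, 2201 to July 7, 2223: 22 years, of which 5 contain a Feb 29 — 17×365 + 5×366 = 8035 days.
July 2223: 31 − 7 = 24 days remain.
Then August (31): 31 days.
September 1–29, 2223: 29 days.
Residual: 84 days.
Total: 8119 days.

8119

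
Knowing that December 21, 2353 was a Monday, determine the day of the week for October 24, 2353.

Count forward from the earlier date (October 24, 2353) to the later (December 21, 2353):
October 2353: 31 − 24 = 7 days remain.
Then November (30): 30 days.
December 1–21, 2353: 21 days.
Total: 7 + 30 + 21 = 58 days.
58 mod 7 = 2, so 2 days before Monday is Saturday.

Saturday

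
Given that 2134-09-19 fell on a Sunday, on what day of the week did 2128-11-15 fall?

Monday

Count forward from the earlier date (November 15, 2128) to the later (September 19, 2134):
Day-of-year of November 15, 2128: 320.
Day-of-year of September 19, 2134: 262.
2128 has 366 days, so 366 − 320 = 46 days remain in 2128.
Full years: 2129: 365; 2130: 365; 2131: 365; 2132: 366; 2133: 365. Sum = 1826.
Total: 46 + 1826 + 262 = 2134 days.
2134 mod 7 = 6, so 6 days before Sunday is Monday.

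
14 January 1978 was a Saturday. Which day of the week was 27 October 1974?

Sunday

Count forward from the earlier date (October 27, 1974) to the later (January 14, 1978):
Day-of-year of October 27, 1974: 300.
Day-of-year of January 14, 1978: 14.
1974 has 365 days, so 365 − 300 = 65 days remain in 1974.
Full years: 1975: 365; 1976: 366; 1977: 365. Sum = 1096.
Total: 65 + 1096 + 14 = 1175 days.
1175 mod 7 = 6, so 6 days before Saturday is Sunday.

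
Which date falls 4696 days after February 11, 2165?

December 21, 2177

Count 4696 days after February 11, 2165:
Day-of-year of February 11, 2165: 42.
Day-of-year of December 21, 2177: 355.
2165 has 365 days, so 365 − 42 = 323 days remain in 2165.
Full years 2166–2176: 8 common + 3 leap = 8×365 + 3×366 = 4018 days.
Total: 323 + 4018 + 355 = 4696 days.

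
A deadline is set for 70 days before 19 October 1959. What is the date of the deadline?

10 August 1959

Count 70 days before October 19, 1959:
August 1959: 31 − 10 = 21 days remain.
Then September (30): 30 days.
October 1–19, 1959: 19 days.
Total: 21 + 30 + 19 = 70 days.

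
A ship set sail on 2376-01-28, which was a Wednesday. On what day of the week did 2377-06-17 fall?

January 2376: 31 − 28 = 3 days remain.
Then 16 full months totalling 486 days.
June 1–17, 2377: 17 days.
Total: 3 + 486 + 17 = 506 days.
506 mod 7 = 2, so 2 days after Wednesday is Friday.

Friday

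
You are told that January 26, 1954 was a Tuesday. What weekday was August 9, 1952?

Count forward from the earlier date (August 9, 1952) to the later (January 26, 1954):
August 1952: 31 − 9 = 22 days remain.
Then 16 full months totalling 487 days.
January 1–26, 1954: 26 days.
Total: 22 + 487 + 26 = 535 days.
535 mod 7 = 3, so 3 days before Tuesday is Saturday.

Saturday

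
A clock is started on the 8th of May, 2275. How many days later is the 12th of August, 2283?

3018

Day-of-year of May 8, 2275: 128.
Day-of-year of August 12, 2283: 224.
2275 has 365 days, so 365 − 128 = 237 days remain in 2275.
Full years 2276–2282: 5 common + 2 leap = 5×365 + 2×366 = 2557 days.
Total: 237 + 2557 + 224 = 3018 days.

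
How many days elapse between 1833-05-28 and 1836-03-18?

Day-of-year of May 28, 1833: 148.
Day-of-year of March 18, 1836: 78.
1833 has 365 days, so 365 − 148 = 217 days remain in 1833.
Full years: 1834: 365; 1835: 365. Sum = 730.
Total: 217 + 730 + 78 = 1025 days.

1025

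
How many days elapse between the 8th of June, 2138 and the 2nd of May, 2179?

From June 8, 2138 to June 8, 2178: 40 years, of which 10 contain a Feb 29 — 30×365 + 10×366 = 14610 days.
June 2178: 30 − 8 = 22 days remain.
Then 10 full months totalling 304 days.
May 1–2, 2179: 2 days.
Residual: 328 days.
Total: 14938 days.

14938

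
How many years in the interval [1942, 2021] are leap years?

20

Years divisible by 4: 1944, 1948, …, 2020 — 20 in all.
2000 is divisible by 400, so still leap.
No century exceptions apply. Count: 20.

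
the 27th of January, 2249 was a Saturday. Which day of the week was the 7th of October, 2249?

January 2249: 31 − 27 = 4 days remain.
Then February 2249 (28), March (31), April (30), May (31), June (30), July (31), August (31), September (30): 28 + 31 + 30 + 31 + 30 + 31 + 31 + 30 = 242 days.
October 1–7, 2249: 7 days.
Total: 4 + 242 + 7 = 253 days.
253 mod 7 = 1, so 1 day after Saturday is Sunday.

Sunday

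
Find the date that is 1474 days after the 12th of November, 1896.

the 26th of November, 1900

Count 1474 days after November 12, 1896:
November 12, 1896 → November 12, 1897: 365 days.
November 12, 1897 → November 12, 1898: 365 days.
November 12, 1898 → November 12, 1899: 365 days.
November 12, 1899 → November 12, 1900: 365 days (1900 is not a leap year (divisible by 100 but not 400)).
Within November 1900: 26 − 12 = 14 days.
Total: 1474 days.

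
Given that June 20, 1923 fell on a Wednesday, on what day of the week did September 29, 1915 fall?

Count forward from the earlier date (September 29, 1915) to the later (June 20, 1923):
Day-of-year of September 29, 1915: 272.
Day-of-year of June 20, 1923: 171.
1915 has 365 days, so 365 − 272 = 93 days remain in 1915.
Full years 1916–1922: 5 common + 2 leap = 5×365 + 2×366 = 2557 days.
Total: 93 + 2557 + 171 = 2821 days.
2821 is a multiple of 7, so September 29, 1915 falls on the same weekday: Wednesday.

Wednesday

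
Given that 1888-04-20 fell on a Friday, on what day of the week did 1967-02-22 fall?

Wednesday

Day-of-year of April 20, 1888: 111.
Day-of-year of February 22, 1967: 53.
1888 has 366 days, so 366 − 111 = 255 days remain in 1888.
Full years 1889–1966: 60 common + 18 leap = 60×365 + 18×366 = 28488 days.
Total: 255 + 28488 + 53 = 28796 days.
28796 mod 7 = 5, so 5 days after Friday is Wednesday.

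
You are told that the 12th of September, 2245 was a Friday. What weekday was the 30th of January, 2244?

Count forward from the earlier date (January 30, 2244) to the later (September 12, 2245):
January 30, 2244 → January 30, 2245: 366 days (2244 is a leap year).
January 2245: 31 − 30 = 1 day remains.
Then February 2245 (28), March (31), April (30), May (31), June (30), July (31), August (31): 28 + 31 + 30 + 31 + 30 + 31 + 31 = 212 days.
September 1–12, 2245: 12 days.
Residual: 225 days.
Total: 591 days.
591 mod 7 = 3, so 3 days before Friday is Tuesday.

Tuesday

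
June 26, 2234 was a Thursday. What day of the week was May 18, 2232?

Friday

Count forward from the earlier date (May 18, 2232) to the later (June 26, 2234):
Day-of-year of May 18, 2232: 139.
Day-of-year of June 26, 2234: 177.
2232 has 366 days, so 366 − 139 = 227 days remain in 2232.
Full years: 2233: 365. Sum = 365.
Total: 227 + 365 + 177 = 769 days.
769 mod 7 = 6, so 6 days before Thursday is Friday.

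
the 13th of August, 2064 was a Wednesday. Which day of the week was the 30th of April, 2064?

Count forward from the earlier date (April 30, 2064) to the later (August 13, 2064):
April 2064: 30 − 30 = 0 days remain.
Then May (31), June (30), July (31): 31 + 30 + 31 = 92 days.
August 1–13, 2064: 13 days.
Total: 0 + 92 + 13 = 105 days.
105 is a multiple of 7, so the 30th of April, 2064 falls on the same weekday: Wednesday.

Wednesday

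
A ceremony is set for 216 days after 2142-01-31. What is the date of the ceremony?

2142-09-04

Count 216 days after January 31, 2142:
January 2142: 31 − 31 = 0 days remain.
Then February 2142 (28), March (31), April (30), May (31), June (30), July (31), August (31): 28 + 31 + 30 + 31 + 30 + 31 + 31 = 212 days.
September 1–4, 2142: 4 days.
Total: 0 + 212 + 4 = 216 days.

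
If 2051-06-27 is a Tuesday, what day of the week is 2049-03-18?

Count forward from the earlier date (March 18, 2049) to the later (June 27, 2051):
Day-of-year of March 18, 2049: 77.
Day-of-year of June 27, 2051: 178.
2049 has 365 days, so 365 − 77 = 288 days remain in 2049.
Full years: 2050: 365. Sum = 365.
Total: 288 + 365 + 178 = 831 days.
831 mod 7 = 5, so 5 days before Tuesday is Thursday.

Thursday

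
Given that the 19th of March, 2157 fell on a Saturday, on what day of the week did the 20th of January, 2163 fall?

Thursday

March 19, 2157 → March 19, 2158: 365 days.
March 19, 2158 → March 19, 2159: 365 days.
March 19, 2159 → March 19, 2160: 366 days (2160 is a leap year).
March 19, 2160 → March 19, 2161: 365 days.
March 19, 2161 → March 19, 2162: 365 days.
March 2162: 31 − 19 = 12 days remain.
Then 9 full months totalling 275 days.
January 1–20, 2163: 20 days.
Residual: 307 days.
Total: 2133 days.
2133 mod 7 = 5, so 5 days after Saturday is Thursday.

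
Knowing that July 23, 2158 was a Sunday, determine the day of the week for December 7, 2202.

Day-of-year of July 23, 2158: 204.
Day-of-year of December 7, 2202: 341.
2158 has 365 days, so 365 − 204 = 161 days remain in 2158.
Full years 2159–2201: 33 common + 10 leap = 33×365 + 10×366 = 15705 days.
Total: 161 + 15705 + 341 = 16207 days.
16207 mod 7 = 2, so 2 days after Sunday is Tuesday.

Tuesday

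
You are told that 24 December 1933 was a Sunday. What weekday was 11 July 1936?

Saturday

Day-of-year of December 24, 1933: 358.
Day-of-year of July 11, 1936: 193.
1933 has 365 days, so 365 − 358 = 7 days remain in 1933.
Full years: 1934: 365; 1935: 365. Sum = 730.
Total: 7 + 730 + 193 = 930 days.
930 mod 7 = 6, so 6 days after Sunday is Saturday.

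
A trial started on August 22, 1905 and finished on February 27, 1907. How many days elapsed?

554

Day-of-year of August 22, 1905: 234.
Day-of-year of February 27, 1907: 58.
1905 has 365 days, so 365 − 234 = 131 days remain in 1905.
Full years: 1906: 365. Sum = 365.
Total: 131 + 365 + 58 = 554 days.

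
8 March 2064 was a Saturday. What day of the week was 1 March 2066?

Monday

March 8, 2064 → March 8, 2065: 365 days.
March 2065: 31 − 8 = 23 days remain.
Then 11 full months totalling 334 days.
March 1, 2066: 1 day.
Residual: 358 days.
Total: 723 days.
723 mod 7 = 2, so 2 days after Saturday is Monday.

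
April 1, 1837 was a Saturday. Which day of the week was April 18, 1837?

Tuesday

Within April 1837: 18 − 1 = 17 days.
17 mod 7 = 3, so 3 days after Saturday is Tuesday.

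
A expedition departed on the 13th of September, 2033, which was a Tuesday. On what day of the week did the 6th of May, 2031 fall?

Tuesday

Count forward from the earlier date (May 6, 2031) to the later (September 13, 2033):
Day-of-year of May 6, 2031: 126.
Day-of-year of September 13, 2033: 256.
2031 has 365 days, so 365 − 126 = 239 days remain in 2031.
Full years: 2032: 366. Sum = 366.
Total: 239 + 366 + 256 = 861 days.
861 is a multiple of 7, so the 6th of May, 2031 falls on the same weekday: Tuesday.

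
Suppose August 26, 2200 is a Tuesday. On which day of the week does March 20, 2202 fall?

Saturday

August 2200: 31 − 26 = 5 days remain.
Then 18 full months totalling 546 days.
March 1–20, 2202: 20 days.
Total: 5 + 546 + 20 = 571 days.
571 mod 7 = 4, so 4 days after Tuesday is Saturday.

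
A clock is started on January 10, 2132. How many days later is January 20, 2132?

10

Within January 2132: 20 − 10 = 10 days.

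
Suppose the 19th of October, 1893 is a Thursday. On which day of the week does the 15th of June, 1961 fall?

Day-of-year of October 19, 1893: 292.
Day-of-year of June 15, 1961: 166.
1893 has 365 days, so 365 − 292 = 73 days remain in 1893.
Full years 1894–1960: 51 common + 16 leap = 51×365 + 16×366 = 24471 days.
Total: 73 + 24471 + 166 = 24710 days.
24710 is a multiple of 7, so the 15th of June, 1961 falls on the same weekday: Thursday.

Thursday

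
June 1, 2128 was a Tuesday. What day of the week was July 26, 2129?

Tuesday

June 1, 2128 → June 1, 2129: 365 days.
June 2129: 30 − 1 = 29 days remain.
July 1–26, 2129: 26 days.
Residual: 55 days.
Total: 420 days.
420 is a multiple of 7, so July 26, 2129 falls on the same weekday: Tuesday.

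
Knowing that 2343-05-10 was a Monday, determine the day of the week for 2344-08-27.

Sunday

May 10, 2343 → May 10, 2344: 366 days (2344 is a leap year).
May 2344: 31 − 10 = 21 days remain.
Then June (30), July (31): 30 + 31 = 61 days.
August 1–27, 2344: 27 days.
Residual: 109 days.
Total: 475 days.
475 mod 7 = 6, so 6 days after Monday is Sunday.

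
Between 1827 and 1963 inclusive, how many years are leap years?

Years divisible by 4: 1828, 1832, …, 1960 — 34 in all.
Of these, 1900 is divisible by 100 but not 400, so not leap.
Leap years: 34 − 1 = 33.

33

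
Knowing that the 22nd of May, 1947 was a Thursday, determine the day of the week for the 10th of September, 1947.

Wednesday

May 1947: 31 − 22 = 9 days remain.
Then June (30), July (31), August (31): 30 + 31 + 31 = 92 days.
September 1–10, 1947: 10 days.
Total: 9 + 92 + 10 = 111 days.
111 mod 7 = 6, so 6 days after Thursday is Wednesday.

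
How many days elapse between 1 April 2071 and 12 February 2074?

1048

Day-of-year of April 1, 2071: 91.
Day-of-year of February 12, 2074: 43.
2071 has 365 days, so 365 − 91 = 274 days remain in 2071.
Full years: 2072: 366; 2073: 365. Sum = 731.
Total: 274 + 731 + 43 = 1048 days.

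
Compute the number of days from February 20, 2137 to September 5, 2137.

197

February 2137: 28 − 20 = 8 days remain (2137 is not a leap year, so February has 28 days).
Then March (31), April (30), May (31), June (30), July (31), August (31): 31 + 30 + 31 + 30 + 31 + 31 = 184 days.
September 1–5, 2137: 5 days.
Total: 8 + 184 + 5 = 197 days.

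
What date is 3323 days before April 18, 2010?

March 13, 2001

Count 3323 days before April 18, 2010:
From March 13, 2001 to March 13, 2010: 9 years, of which 2 contain a Feb 29 — 7×365 + 2×366 = 3287 days.
March 2010: 31 − 13 = 18 days remain.
April 1–18, 2010: 18 days.
Residual: 36 days.
Total: 3323 days.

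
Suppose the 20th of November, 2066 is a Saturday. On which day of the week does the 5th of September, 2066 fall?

Count forward from the earlier date (September 5, 2066) to the later (November 20, 2066):
September 2066: 30 − 5 = 25 days remain.
Then October (31): 31 days.
November 1–20, 2066: 20 days.
Total: 25 + 31 + 20 = 76 days.
76 mod 7 = 6, so 6 days before Saturday is Sunday.

Sunday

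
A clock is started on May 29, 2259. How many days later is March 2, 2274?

5391

Day-of-year of May 29, 2259: 149.
Day-of-year of March 2, 2274: 61.
2259 has 365 days, so 365 − 149 = 216 days remain in 2259.
Full years 2260–2273: 10 common + 4 leap = 10×365 + 4×366 = 5114 days.
Total: 216 + 5114 + 61 = 5391 days.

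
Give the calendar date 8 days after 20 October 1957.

28 October 1957

Count 8 days after October 20, 1957:
Within October 1957: 28 − 20 = 8 days.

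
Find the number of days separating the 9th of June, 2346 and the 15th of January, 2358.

4238

Day-of-year of June 9, 2346: 160.
Day-of-year of January 15, 2358: 15.
2346 has 365 days, so 365 − 160 = 205 days remain in 2346.
Full years 2347–2357: 8 common + 3 leap = 8×365 + 3×366 = 4018 days.
Total: 205 + 4018 + 15 = 4238 days.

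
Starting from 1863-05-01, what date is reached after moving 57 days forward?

1863-06-27

Count 57 days after May 1, 1863:
May 1863: 31 − 1 = 30 days remain.
June 1–27, 1863: 27 days.
Total: 30 + 27 = 57 days.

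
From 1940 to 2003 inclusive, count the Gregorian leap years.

16

Years divisible by 4: 1940, 1944, …, 2000 — 16 in all.
2000 is divisible by 400, so still leap.
No century exceptions apply. Count: 16.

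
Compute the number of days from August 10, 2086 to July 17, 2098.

From August 10, 2086 to August 10, 2097: 11 years, of which 3 contain a Feb 29 — 8×365 + 3×366 = 4018 days.
August 2097: 31 − 10 = 21 days remain.
Then 10 full months totalling 303 days.
July 1–17, 2098: 17 days.
Residual: 341 days.
Total: 4359 days.

4359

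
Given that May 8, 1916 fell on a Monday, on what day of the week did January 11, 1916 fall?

Tuesday

Count forward from the earlier date (January 11, 1916) to the later (May 8, 1916):
January 1916: 31 − 11 = 20 days remain.
Then February 1916 (29), March (31), April (30): 29 + 31 + 30 = 90 days.
May 1–8, 1916: 8 days.
Total: 20 + 90 + 8 = 118 days.
118 mod 7 = 6, so 6 days before Monday is Tuesday.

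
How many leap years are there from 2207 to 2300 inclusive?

23

Years divisible by 4: 2208, 2212, …, 2300 — 24 in all.
Of these, 2300 is divisible by 100 but not 400, so not leap.
Leap years: 24 − 1 = 23.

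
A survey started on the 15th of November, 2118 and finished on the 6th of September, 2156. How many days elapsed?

13810

From November 15, 2118 to November 15, 2155: 37 years, of which 9 contain a Feb 29 — 28×365 + 9×366 = 13514 days.
November 2155: 30 − 15 = 15 days remain.
Then 9 full months totalling 275 days.
September 1–6, 2156: 6 days.
Residual: 296 days.
Total: 13810 days.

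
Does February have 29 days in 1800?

1800 is not a leap year (divisible by 100 but not 400).

No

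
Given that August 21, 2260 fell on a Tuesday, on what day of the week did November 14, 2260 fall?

Wednesday

August 2260: 31 − 21 = 10 days remain.
Then September (30), October (31): 30 + 31 = 61 days.
November 1–14, 2260: 14 days.
Total: 10 + 61 + 14 = 85 days.
85 mod 7 = 1, so 1 day after Tuesday is Wednesday.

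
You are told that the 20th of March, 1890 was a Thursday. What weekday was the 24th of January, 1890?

Friday

Count forward from the earlier date (January 24, 1890) to the later (March 20, 1890):
January 1890: 31 − 24 = 7 days remain.
Then February 1890 (28): 28 days.
March 1–20, 1890: 20 days.
Total: 7 + 28 + 20 = 55 days.
55 mod 7 = 6, so 6 days before Thursday is Friday.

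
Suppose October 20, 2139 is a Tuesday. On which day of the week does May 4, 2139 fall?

Count forward from the earlier date (May 4, 2139) to the later (October 20, 2139):
May 2139: 31 − 4 = 27 days remain.
Then June (30), July (31), August (31), September (30): 30 + 31 + 31 + 30 = 122 days.
October 1–20, 2139: 20 days.
Total: 27 + 122 + 20 = 169 days.
169 mod 7 = 1, so 1 day before Tuesday is Monday.

Monday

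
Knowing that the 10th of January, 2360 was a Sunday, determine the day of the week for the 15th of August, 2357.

Thursday

Count forward from the earlier date (August 15, 2357) to the later (January 10, 2360):
August 15, 2357 → August 15, 2358: 365 days.
August 15, 2358 → August 15, 2359: 365 days.
August 2359: 31 − 15 = 16 days remain.
Then September (30), October (31), November (30), December (31): 30 + 31 + 30 + 31 = 122 days.
January 1–10, 2360: 10 days.
Residual: 148 days.
Total: 878 days.
878 mod 7 = 3, so 3 days before Sunday is Thursday.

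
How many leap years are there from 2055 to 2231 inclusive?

Years divisible by 4: 2056, 2060, …, 2228 — 44 in all.
Of these, 2100, 2200 are divisible by 100 but not 400, so not leap.
Leap years: 44 − 2 = 42.

42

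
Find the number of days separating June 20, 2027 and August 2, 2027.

43

June 2027: 30 − 20 = 10 days remain.
Then July (31): 31 days.
August 1–2, 2027: 2 days.
Total: 10 + 31 + 2 = 43 days.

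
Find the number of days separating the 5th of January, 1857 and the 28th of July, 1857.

204

January 1857: 31 − 5 = 26 days remain.
Then February 1857 (28), March (31), April (30), May (31), June (30): 28 + 31 + 30 + 31 + 30 = 150 days.
July 1–28, 1857: 28 days.
Total: 26 + 150 + 28 = 204 days.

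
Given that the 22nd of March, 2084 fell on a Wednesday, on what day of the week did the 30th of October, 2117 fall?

Saturday

Day-of-year of March 22, 2084: 82.
Day-of-year of October 30, 2117: 303.
2084 has 366 days, so 366 − 82 = 284 days remain in 2084.
Full years 2085–2116: 25 common + 7 leap = 25×365 + 7×366 = 11687 days.
Total: 284 + 11687 + 303 = 12274 days.
12274 mod 7 = 3, so 3 days after Wednesday is Saturday.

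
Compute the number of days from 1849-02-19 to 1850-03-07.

February 19, 1849 → February 19, 1850: 365 days.
February 1850: 28 − 19 = 9 days remain (1850 is not a leap year, so February has 28 days).
March 1–7, 1850: 7 days.
Residual: 16 days.
Total: 381 days.

381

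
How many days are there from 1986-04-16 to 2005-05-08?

6962

From April 16, 1986 to April 16, 2005: 19 years, of which 5 contain a Feb 29 — 14×365 + 5×366 = 6940 days.
(2000 is a leap year (divisible by 400).)
April 2005: 30 − 16 = 14 days remain.
May 1–8, 2005: 8 days.
Residual: 22 days.
Total: 6962 days.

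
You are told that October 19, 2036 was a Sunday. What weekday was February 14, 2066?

Sunday

From October 19, 2036 to October 19, 2065: 29 years, of which 7 contain a Feb 29 — 22×365 + 7×366 = 10592 days.
October 2065: 31 − 19 = 12 days remain.
Then November (30), December (31), January (31): 30 + 31 + 31 = 92 days.
February 1–14, 2066: 14 days (2066 is not a leap year).
Residual: 118 days.
Total: 10710 days.
10710 is a multiple of 7, so February 14, 2066 falls on the same weekday: Sunday.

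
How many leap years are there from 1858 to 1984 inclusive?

31

Years divisible by 4: 1860, 1864, …, 1984 — 32 in all.
Of these, 1900 is divisible by 100 but not 400, so not leap.
Leap years: 32 − 1 = 31.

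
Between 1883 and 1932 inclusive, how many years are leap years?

Years divisible by 4: 1884, 1888, …, 1932 — 13 in all.
Of these, 1900 is divisible by 100 but not 400, so not leap.
Leap years: 13 − 1 = 12.

12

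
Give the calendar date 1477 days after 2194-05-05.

2198-05-21

Count 1477 days after May 5, 2194:
May 5, 2194 → May 5, 2195: 365 days.
May 5, 2195 → May 5, 2196: 366 days (2196 is a leap year).
May 5, 2196 → May 5, 2197: 365 days.
May 5, 2197 → May 5, 2198: 365 days.
Within May 2198: 21 − 5 = 16 days.
Total: 1477 days.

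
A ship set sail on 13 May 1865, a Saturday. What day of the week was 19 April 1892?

From May 13, 1865 to May 13, 1891: 26 years, of which 6 contain a Feb 29 — 20×365 + 6×366 = 9496 days.
May 1891: 31 − 13 = 18 days remain.
Then 10 full months totalling 305 days.
April 1–19, 1892: 19 days.
Residual: 342 days.
Total: 9838 days.
9838 mod 7 = 3, so 3 days after Saturday is Tuesday.

Tuesday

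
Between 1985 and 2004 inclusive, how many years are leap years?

5

Years divisible by 4 in [1985, 2004]: 1988, 1992, 1996, 2000, 2004.
2000 is divisible by 400, so still leap.
No century exceptions apply. Count: 5.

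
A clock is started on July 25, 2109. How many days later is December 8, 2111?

866

July 25, 2109 → July 25, 2110: 365 days.
July 25, 2110 → July 25, 2111: 365 days.
July 2111: 31 − 25 = 6 days remain.
Then August (31), September (30), October (31), November (30): 31 + 30 + 31 + 30 = 122 days.
December 1–8, 2111: 8 days.
Residual: 136 days.
Total: 866 days.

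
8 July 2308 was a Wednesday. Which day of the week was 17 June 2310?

July 2308: 31 − 8 = 23 days remain.
Then 22 full months totalling 669 days.
June 1–17, 2310: 17 days.
Total: 23 + 669 + 17 = 709 days.
709 mod 7 = 2, so 2 days after Wednesday is Friday.

Friday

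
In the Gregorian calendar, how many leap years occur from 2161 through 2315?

36

Years divisible by 4: 2164, 2168, …, 2312 — 38 in all.
Of these, 2200, 2300 are divisible by 100 but not 400, so not leap.
Leap years: 38 − 2 = 36.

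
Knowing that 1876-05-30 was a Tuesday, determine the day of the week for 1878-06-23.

Sunday

Day-of-year of May 30, 1876: 151.
Day-of-year of June 23, 1878: 174.
1876 has 366 days, so 366 − 151 = 215 days remain in 1876.
Full years: 1877: 365. Sum = 365.
Total: 215 + 365 + 174 = 754 days.
754 mod 7 = 5, so 5 days after Tuesday is Sunday.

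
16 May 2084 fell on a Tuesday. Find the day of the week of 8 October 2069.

Count forward from the earlier date (October 8, 2069) to the later (May 16, 2084):
From October 8, 2069 to October 8, 2083: 14 years, of which 3 contain a Feb 29 — 11×365 + 3×366 = 5113 days.
October 2083: 31 − 8 = 23 days remain.
Then November (30), December (31), January (31), February 2084 (29), March (31), April (30): 30 + 31 + 31 + 29 + 31 + 30 = 182 days.
May 1–16, 2084: 16 days.
Residual: 221 days.
Total: 5334 days.
5334 is a multiple of 7, so 8 October 2069 falls on the same weekday: Tuesday.

Tuesday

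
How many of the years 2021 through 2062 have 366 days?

Years divisible by 4 in [2021, 2062]: 2024, 2028, 2032, 2036, 2040, 2044, 2048, 2052, 2056, 2060.
No century exceptions apply. Count: 10.

10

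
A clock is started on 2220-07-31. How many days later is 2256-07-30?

Day-of-year of July 31, 2220: 213.
Day-of-year of July 30, 2256: 212.
2220 has 366 days, so 366 − 213 = 153 days remain in 2220.
Full years 2221–2255: 27 common + 8 leap = 27×365 + 8×366 = 12783 days.
Total: 153 + 12783 + 212 = 13148 days.

13148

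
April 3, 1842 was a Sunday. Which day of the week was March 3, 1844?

Sunday

April 3, 1842 → April 3, 1843: 365 days.
April 1843: 30 − 3 = 27 days remain.
Then 10 full months totalling 305 days.
March 1–3, 1844: 3 days.
Residual: 335 days.
Total: 700 days.
700 is a multiple of 7, so March 3, 1844 falls on the same weekday: Sunday.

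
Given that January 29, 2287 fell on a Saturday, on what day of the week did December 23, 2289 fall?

January 29, 2287 → January 29, 2288: 365 days.
January 29, 2288 → January 29, 2289: 366 days (2288 is a leap year).
January 2289: 31 − 29 = 2 days remain.
Then 10 full months totalling 303 days.
December 1–23, 2289: 23 days.
Residual: 328 days.
Total: 1059 days.
1059 mod 7 = 2, so 2 days after Saturday is Monday.

Monday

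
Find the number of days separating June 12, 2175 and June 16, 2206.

11326

From June 12, 2175 to June 12, 2206: 31 years, of which 7 contain a Feb 29 — 24×365 + 7×366 = 11322 days.
(2200 is not a leap year (divisible by 100 but not 400).)
Within June 2206: 16 − 12 = 4 days.
Total: 11326 days.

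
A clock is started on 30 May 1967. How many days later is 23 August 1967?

May 1967: 31 − 30 = 1 day remains.
Then June (30), July (31): 30 + 31 = 61 days.
August 1–23, 1967: 23 days.
Total: 1 + 61 + 23 = 85 days.

85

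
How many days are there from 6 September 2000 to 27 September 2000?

Within September 2000: 27 − 6 = 21 days.

21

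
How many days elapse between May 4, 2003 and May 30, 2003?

Within May 2003: 30 − 4 = 26 days.

26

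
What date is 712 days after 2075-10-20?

2077-10-01

Count 712 days after October 20, 2075:
October 20, 2075 → October 20, 2076: 366 days (2076 is a leap year).
October 2076: 31 − 20 = 11 days remain.
Then 11 full months totalling 334 days.
October 1, 2077: 1 day.
Residual: 346 days.
Total: 712 days.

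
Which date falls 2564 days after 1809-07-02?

1816-07-09

Count 2564 days after July 2, 1809:
Day-of-year of July 2, 1809: 183.
Day-of-year of July 9, 1816: 191.
1809 has 365 days, so 365 − 183 = 182 days remain in 1809.
Full years: 1810: 365; 1811: 365; 1812: 366; 1813: 365; 1814: 365; 1815: 365. Sum = 2191.
Total: 182 + 2191 + 191 = 2564 days.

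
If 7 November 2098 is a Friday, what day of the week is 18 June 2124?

Sunday

Day-of-year of November 7, 2098: 311.
Day-of-year of June 18, 2124: 170.
2098 has 365 days, so 365 − 311 = 54 days remain in 2098.
Full years 2099–2123: 20 common + 5 leap = 20×365 + 5×366 = 9130 days.
Total: 54 + 9130 + 170 = 9354 days.
9354 mod 7 = 2, so 2 days after Friday is Sunday.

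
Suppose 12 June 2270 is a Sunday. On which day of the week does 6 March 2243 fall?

Monday

Count forward from the earlier date (March 6, 2243) to the later (June 12, 2270):
Day-of-year of March 6, 2243: 65.
Day-of-year of June 12, 2270: 163.
2243 has 365 days, so 365 − 65 = 300 days remain in 2243.
Full years 2244–2269: 19 common + 7 leap = 19×365 + 7×366 = 9497 days.
Total: 300 + 9497 + 163 = 9960 days.
9960 mod 7 = 6, so 6 days before Sunday is Monday.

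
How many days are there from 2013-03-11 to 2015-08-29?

901

March 11, 2013 → March 11, 2014: 365 days.
March 11, 2014 → March 11, 2015: 365 days.
March 2015: 31 − 11 = 20 days remain.
Then April (30), May (31), June (30), July (31): 30 + 31 + 30 + 31 = 122 days.
August 1–29, 2015: 29 days.
Residual: 171 days.
Total: 901 days.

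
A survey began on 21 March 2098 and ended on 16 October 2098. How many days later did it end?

March 2098: 31 − 21 = 10 days remain.
Then April (30), May (31), June (30), July (31), August (31), September (30): 30 + 31 + 30 + 31 + 31 + 30 = 183 days.
October 1–16, 2098: 16 days.
Total: 10 + 183 + 16 = 209 days.

209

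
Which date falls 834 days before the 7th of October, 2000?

the 26th of June, 1998

Count 834 days before October 7, 2000:
Day-of-year of June 26, 1998: 177.
Day-of-year of October 7, 2000: 281.
1998 has 365 days, so 365 − 177 = 188 days remain in 1998.
Full years: 1999: 365. Sum = 365.
Total: 188 + 365 + 281 = 834 days.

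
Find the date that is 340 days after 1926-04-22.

1927-03-28

Count 340 days after April 22, 1926:
Day-of-year of April 22, 1926: 112.
Day-of-year of March 28, 1927: 87.
1926 has 365 days, so 365 − 112 = 253 days remain in 1926.
Total: 253 + 87 = 340 days.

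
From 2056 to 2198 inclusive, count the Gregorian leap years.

35

Years divisible by 4: 2056, 2060, …, 2196 — 36 in all.
Of these, 2100 is divisible by 100 but not 400, so not leap.
Leap years: 36 − 1 = 35.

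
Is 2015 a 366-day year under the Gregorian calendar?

2015 is not a leap year.

No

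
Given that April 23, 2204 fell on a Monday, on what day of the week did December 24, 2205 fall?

April 23, 2204 → April 23, 2205: 365 days.
April 2205: 30 − 23 = 7 days remain.
Then May (31), June (30), July (31), August (31), September (30), October (31), November (30): 31 + 30 + 31 + 31 + 30 + 31 + 30 = 214 days.
December 1–24, 2205: 24 days.
Residual: 245 days.
Total: 610 days.
610 mod 7 = 1, so 1 day after Monday is Tuesday.

Tuesday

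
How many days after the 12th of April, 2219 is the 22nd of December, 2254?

13038

From April 12, 2219 to April 12, 2254: 35 years, of which 9 contain a Feb 29 — 26×365 + 9×366 = 12784 days.
April 2254: 30 − 12 = 18 days remain.
Then May (31), June (30), July (31), August (31), September (30), October (31), November (30): 31 + 30 + 31 + 31 + 30 + 31 + 30 = 214 days.
December 1–22, 2254: 22 days.
Residual: 254 days.
Total: 13038 days.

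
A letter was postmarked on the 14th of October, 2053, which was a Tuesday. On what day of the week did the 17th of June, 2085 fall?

Sunday

Day-of-year of October 14, 2053: 287.
Day-of-year of June 17, 2085: 168.
2053 has 365 days, so 365 − 287 = 78 days remain in 2053.
Full years 2054–2084: 23 common + 8 leap = 23×365 + 8×366 = 11323 days.
Total: 78 + 11323 + 168 = 11569 days.
11569 mod 7 = 5, so 5 days after Tuesday is Sunday.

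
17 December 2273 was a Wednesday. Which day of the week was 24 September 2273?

Count forward from the earlier date (September 24, 2273) to the later (December 17, 2273):
September 2273: 30 − 24 = 6 days remain.
Then October (31), November (30): 31 + 30 = 61 days.
December 1–17, 2273: 17 days.
Total: 6 + 61 + 17 = 84 days.
84 is a multiple of 7, so 24 September 2273 falls on the same weekday: Wednesday.

Wednesday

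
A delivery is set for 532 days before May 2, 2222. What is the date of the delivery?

November 16, 2220

Count 532 days before May 2, 2222:
November 16, 2220 → November 16, 2221: 365 days.
November 2221: 30 − 16 = 14 days remain.
Then December (31), January (31), February 2222 (28), March (31), April (30): 31 + 31 + 28 + 31 + 30 = 151 days.
May 1–2, 2222: 2 days.
Residual: 167 days.
Total: 532 days.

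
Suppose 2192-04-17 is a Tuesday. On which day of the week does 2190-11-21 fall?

Sunday

Count forward from the earlier date (November 21, 2190) to the later (April 17, 2192):
Day-of-year of November 21, 2190: 325.
Day-of-year of April 17, 2192: 108.
2190 has 365 days, so 365 − 325 = 40 days remain in 2190.
Full years: 2191: 365. Sum = 365.
Total: 40 + 365 + 108 = 513 days.
513 mod 7 = 2, so 2 days before Tuesday is Sunday.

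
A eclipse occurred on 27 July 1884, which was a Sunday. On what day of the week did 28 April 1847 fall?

Count forward from the earlier date (April 28, 1847) to the later (July 27, 1884):
Day-of-year of April 28, 1847: 118.
Day-of-year of July 27, 1884: 209.
1847 has 365 days, so 365 − 118 = 247 days remain in 1847.
Full years 1848–1883: 27 common + 9 leap = 27×365 + 9×366 = 13149 days.
Total: 247 + 13149 + 209 = 13605 days.
13605 mod 7 = 4, so 4 days before Sunday is Wednesday.

Wednesday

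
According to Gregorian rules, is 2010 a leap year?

2010 is not a leap year.

No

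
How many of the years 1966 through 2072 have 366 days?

Years divisible by 4: 1968, 1972, …, 2072 — 27 in all.
2000 is divisible by 400, so still leap.
No century exceptions apply. Count: 27.

27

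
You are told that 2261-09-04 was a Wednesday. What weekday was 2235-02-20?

Friday

Count forward from the earlier date (February 20, 2235) to the later (September 4, 2261):
Day-of-year of February 20, 2235: 51.
Day-of-year of September 4, 2261: 247.
2235 has 365 days, so 365 − 51 = 314 days remain in 2235.
Full years 2236–2260: 18 common + 7 leap = 18×365 + 7×366 = 9132 days.
Total: 314 + 9132 + 247 = 9693 days.
9693 mod 7 = 5, so 5 days before Wednesday is Friday.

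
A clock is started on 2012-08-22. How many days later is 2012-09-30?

39

August 2012: 31 − 22 = 9 days remain.
September 1–30, 2012: 30 days.
Total: 9 + 30 = 39 days.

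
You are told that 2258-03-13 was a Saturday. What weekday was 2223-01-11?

Count forward from the earlier date (January 11, 2223) to the later (March 13, 2258):
Day-of-year of January 11, 2223: 11.
Day-of-year of March 13, 2258: 72.
2223 has 365 days, so 365 − 11 = 354 days remain in 2223.
Full years 2224–2257: 25 common + 9 leap = 25×365 + 9×366 = 12419 days.
Total: 354 + 12419 + 72 = 12845 days.
12845 is a multiple of 7, so 2223-01-11 falls on the same weekday: Saturday.

Saturday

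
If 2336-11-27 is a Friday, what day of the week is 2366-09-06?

From November 27, 2336 to November 27, 2365: 29 years, of which 7 contain a Feb 29 — 22×365 + 7×366 = 10592 days.
November 2365: 30 − 27 = 3 days remain.
Then 9 full months totalling 274 days.
September 1–6, 2366: 6 days.
Residual: 283 days.
Total: 10875 days.
10875 mod 7 = 4, so 4 days after Friday is Tuesday.

Tuesday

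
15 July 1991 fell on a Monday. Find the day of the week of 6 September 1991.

Friday

July 1991: 31 − 15 = 16 days remain.
Then August (31): 31 days.
September 1–6, 1991: 6 days.
Total: 16 + 31 + 6 = 53 days.
53 mod 7 = 4, so 4 days after Monday is Friday.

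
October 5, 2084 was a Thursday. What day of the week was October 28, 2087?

Tuesday

October 5, 2084 → October 5, 2085: 365 days.
October 5, 2085 → October 5, 2086: 365 days.
October 5, 2086 → October 5, 2087: 365 days.
Within October 2087: 28 − 5 = 23 days.
Total: 1118 days.
1118 mod 7 = 5, so 5 days after Thursday is Tuesday.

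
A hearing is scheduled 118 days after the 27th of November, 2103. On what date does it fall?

the 24th of March, 2104

Count 118 days after November 27, 2103:
Day-of-year of November 27, 2103: 331.
Day-of-year of March 24, 2104: 84.
2103 has 365 days, so 365 − 331 = 34 days remain in 2103.
Total: 34 + 84 = 118 days.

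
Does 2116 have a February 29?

2116 is a leap year.

Yes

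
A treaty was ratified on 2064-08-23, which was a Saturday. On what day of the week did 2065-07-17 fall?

Friday

August 2064: 31 − 23 = 8 days remain.
Then 10 full months totalling 303 days.
July 1–17, 2065: 17 days.
Total: 8 + 303 + 17 = 328 days.
328 mod 7 = 6, so 6 days after Saturday is Friday.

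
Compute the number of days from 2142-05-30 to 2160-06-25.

Day-of-year of May 30, 2142: 150.
Day-of-year of June 25, 2160: 177.
2142 has 365 days, so 365 − 150 = 215 days remain in 2142.
Full years 2143–2159: 13 common + 4 leap = 13×365 + 4×366 = 6209 days.
Total: 215 + 6209 + 177 = 6601 days.

6601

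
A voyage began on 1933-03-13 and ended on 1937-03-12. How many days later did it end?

March 13, 1933 → March 13, 1934: 365 days.
March 13, 1934 → March 13, 1935: 365 days.
March 13, 1935 → March 13, 1936: 366 days (1936 is a leap year).
March 1936: 31 − 13 = 18 days remain.
Then 11 full months totalling 334 days.
March 1–12, 1937: 12 days.
Residual: 364 days.
Total: 1460 days.

1460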